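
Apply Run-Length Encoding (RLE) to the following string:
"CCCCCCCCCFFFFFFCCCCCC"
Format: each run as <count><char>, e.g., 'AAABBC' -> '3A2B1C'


Scanning runs left to right:
  i=0: run of 'C' x 9 -> '9C'
  i=9: run of 'F' x 6 -> '6F'
  i=15: run of 'C' x 6 -> '6C'

RLE = 9C6F6C


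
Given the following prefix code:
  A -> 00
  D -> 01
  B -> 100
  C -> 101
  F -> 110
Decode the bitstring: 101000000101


Decoding step by step:
Bits 101 -> C
Bits 00 -> A
Bits 00 -> A
Bits 00 -> A
Bits 101 -> C


Decoded message: CAAAC


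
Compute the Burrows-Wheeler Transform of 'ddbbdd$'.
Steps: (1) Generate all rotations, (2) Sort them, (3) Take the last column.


Rotations (sorted):
  0: $ddbbdd -> last char: d
  1: bbdd$dd -> last char: d
  2: bdd$ddb -> last char: b
  3: d$ddbbd -> last char: d
  4: dbbdd$d -> last char: d
  5: dd$ddbb -> last char: b
  6: ddbbdd$ -> last char: $


BWT = ddbddb$


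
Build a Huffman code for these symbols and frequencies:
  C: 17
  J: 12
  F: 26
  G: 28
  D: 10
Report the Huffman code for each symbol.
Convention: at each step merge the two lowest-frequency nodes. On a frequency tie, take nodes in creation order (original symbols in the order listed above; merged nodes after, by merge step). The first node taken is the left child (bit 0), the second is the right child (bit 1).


Huffman tree construction:
Step 1: Merge D(10) + J(12) = 22
Step 2: Merge C(17) + (D+J)(22) = 39
Step 3: Merge F(26) + G(28) = 54
Step 4: Merge (C+(D+J))(39) + (F+G)(54) = 93
Read each symbol's code off the tree from the root (left child = 0, right child = 1).

Codes:
  C: 00 (length 2)
  J: 011 (length 3)
  F: 10 (length 2)
  G: 11 (length 2)
  D: 010 (length 3)
Average code length: 208/93 = 2.2366 bits/symbol


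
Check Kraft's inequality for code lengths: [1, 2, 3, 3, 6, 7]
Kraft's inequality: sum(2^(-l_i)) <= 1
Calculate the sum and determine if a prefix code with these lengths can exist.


Sum = 2^(-1) + 2^(-2) + 2^(-3) + 2^(-3) + 2^(-6) + 2^(-7)
    = 0.5 + 0.25 + 0.125 + 0.125 + 0.015625 + 0.0078125
    = 131/128 = 1.0234375
Since 1.0234375 > 1, Kraft's inequality is NOT satisfied.
A prefix code with these lengths CANNOT exist.

Kraft sum = 1.0234375. Not satisfied.


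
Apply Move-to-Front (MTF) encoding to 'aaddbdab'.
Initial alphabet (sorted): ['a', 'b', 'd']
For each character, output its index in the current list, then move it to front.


MTF encoding:
'a': index 0 in ['a', 'b', 'd'] -> ['a', 'b', 'd']
'a': index 0 in ['a', 'b', 'd'] -> ['a', 'b', 'd']
'd': index 2 in ['a', 'b', 'd'] -> ['d', 'a', 'b']
'd': index 0 in ['d', 'a', 'b'] -> ['d', 'a', 'b']
'b': index 2 in ['d', 'a', 'b'] -> ['b', 'd', 'a']
'd': index 1 in ['b', 'd', 'a'] -> ['d', 'b', 'a']
'a': index 2 in ['d', 'b', 'a'] -> ['a', 'd', 'b']
'b': index 2 in ['a', 'd', 'b'] -> ['b', 'a', 'd']


Output: [0, 0, 2, 0, 2, 1, 2, 2]


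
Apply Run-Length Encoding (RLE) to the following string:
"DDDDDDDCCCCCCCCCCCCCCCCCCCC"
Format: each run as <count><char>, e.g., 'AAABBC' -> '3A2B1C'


Scanning runs left to right:
  i=0: run of 'D' x 7 -> '7D'
  i=7: run of 'C' x 20 -> '20C'

RLE = 7D20C


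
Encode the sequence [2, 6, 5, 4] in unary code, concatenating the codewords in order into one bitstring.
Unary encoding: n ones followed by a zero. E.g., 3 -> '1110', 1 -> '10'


Encode each number as n ones followed by a terminating 0:
  2 -> 110 (3 bits)
  6 -> 1111110 (7 bits)
  5 -> 111110 (6 bits)
  4 -> 11110 (5 bits)
Total length = 3 + 7 + 6 + 5 = 21 bits.

Unary([2, 6, 5, 4]) = 110111111011111011110 (21 bits)


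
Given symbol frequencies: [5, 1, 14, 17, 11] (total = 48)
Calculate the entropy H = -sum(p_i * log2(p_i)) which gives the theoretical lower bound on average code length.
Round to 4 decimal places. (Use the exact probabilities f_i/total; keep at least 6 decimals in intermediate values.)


Per-symbol terms -p_i * log2(p_i) with p_i = f_i/48:
  p = 5/48 = 0.104167: log2(p) = -3.263034, -p*log2(p) = 0.339899
  p = 1/48 = 0.020833: log2(p) = -5.584963, -p*log2(p) = 0.116353
  p = 14/48 = 0.291667: log2(p) = -1.777608, -p*log2(p) = 0.518469
  p = 17/48 = 0.354167: log2(p) = -1.497500, -p*log2(p) = 0.530364
  p = 11/48 = 0.229167: log2(p) = -2.125531, -p*log2(p) = 0.487101
H = 0.339899 + 0.116353 + 0.518469 + 0.530364 + 0.487101 = 1.992186

H = 1.9922 bits/symbol


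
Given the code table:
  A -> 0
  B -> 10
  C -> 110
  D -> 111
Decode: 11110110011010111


Decoding:
111 -> D
10 -> B
110 -> C
0 -> A
110 -> C
10 -> B
111 -> D


Result: DBCACBD


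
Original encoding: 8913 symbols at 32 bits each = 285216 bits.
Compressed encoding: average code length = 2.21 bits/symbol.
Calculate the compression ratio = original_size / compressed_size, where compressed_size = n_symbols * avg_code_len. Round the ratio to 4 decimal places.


original_size = n_symbols * orig_bits = 8913 * 32 = 285216 bits
compressed_size = n_symbols * avg_code_len = 8913 * 2.21 = 19697.73 bits
ratio = original_size / compressed_size = 285216 / 19697.73 = 14.4796

Compression ratio = 14.4796


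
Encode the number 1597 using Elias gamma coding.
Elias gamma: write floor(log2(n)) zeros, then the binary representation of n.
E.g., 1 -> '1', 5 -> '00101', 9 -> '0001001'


num_bits = floor(log2(1597)) + 1 = 11
leading_zeros = num_bits - 1 = 10
binary(1597) = 11000111101

Elias gamma(1597) = '0000000000' + '11000111101' = 000000000011000111101 (21 bits)


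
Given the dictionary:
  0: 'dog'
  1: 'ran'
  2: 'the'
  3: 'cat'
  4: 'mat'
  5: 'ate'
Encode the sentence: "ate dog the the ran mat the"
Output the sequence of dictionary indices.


Look up each word in the dictionary:
  'ate' -> 5
  'dog' -> 0
  'the' -> 2
  'the' -> 2
  'ran' -> 1
  'mat' -> 4
  'the' -> 2

Encoded: [5, 0, 2, 2, 1, 4, 2]


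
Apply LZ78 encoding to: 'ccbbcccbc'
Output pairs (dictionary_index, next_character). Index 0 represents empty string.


LZ78 encoding steps:
Dictionary: {0: ''}
Step 1: w='' (idx 0), next='c' -> output (0, 'c'), add 'c' as idx 1
Step 2: w='c' (idx 1), next='b' -> output (1, 'b'), add 'cb' as idx 2
Step 3: w='' (idx 0), next='b' -> output (0, 'b'), add 'b' as idx 3
Step 4: w='c' (idx 1), next='c' -> output (1, 'c'), add 'cc' as idx 4
Step 5: w='cb' (idx 2), next='c' -> output (2, 'c'), add 'cbc' as idx 5


Encoded: [(0, 'c'), (1, 'b'), (0, 'b'), (1, 'c'), (2, 'c')]


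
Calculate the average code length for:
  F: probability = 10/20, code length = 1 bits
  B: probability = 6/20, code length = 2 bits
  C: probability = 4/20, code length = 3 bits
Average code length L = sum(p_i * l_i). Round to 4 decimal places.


Weighted contributions p_i * l_i:
  F: (10/20) * 1 = 10/20
  B: (6/20) * 2 = 12/20
  C: (4/20) * 3 = 12/20
Sum = (10 + 12 + 12)/20 = 34/20

L = 34/20 = 1.7000 bits/symbol


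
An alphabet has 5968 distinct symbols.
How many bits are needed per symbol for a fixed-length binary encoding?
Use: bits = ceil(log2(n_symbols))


log2(5968) = 12.543
Bracket: 2^12 = 4096 < 5968 <= 2^13 = 8192
So ceil(log2(5968)) = 13

bits = ceil(log2(5968)) = ceil(12.543) = 13 bits


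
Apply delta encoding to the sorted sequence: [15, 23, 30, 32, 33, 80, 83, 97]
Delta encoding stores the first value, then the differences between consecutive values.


First value: 15
Deltas:
  23 - 15 = 8
  30 - 23 = 7
  32 - 30 = 2
  33 - 32 = 1
  80 - 33 = 47
  83 - 80 = 3
  97 - 83 = 14


Delta encoded: [15, 8, 7, 2, 1, 47, 3, 14]


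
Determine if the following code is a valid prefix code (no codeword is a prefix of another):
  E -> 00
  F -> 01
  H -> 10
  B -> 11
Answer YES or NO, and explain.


Checking each pair (does one codeword prefix another?):
  E='00' vs F='01': no prefix
  E='00' vs H='10': no prefix
  E='00' vs B='11': no prefix
  F='01' vs E='00': no prefix
  F='01' vs H='10': no prefix
  F='01' vs B='11': no prefix
  H='10' vs E='00': no prefix
  H='10' vs F='01': no prefix
  H='10' vs B='11': no prefix
  B='11' vs E='00': no prefix
  B='11' vs F='01': no prefix
  B='11' vs H='10': no prefix
No violation found over all pairs.

YES -- this is a valid prefix code. No codeword is a prefix of any other codeword.


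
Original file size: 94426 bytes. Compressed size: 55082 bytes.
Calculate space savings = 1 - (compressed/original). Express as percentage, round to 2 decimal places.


ratio = compressed/original = 55082/94426 = 0.583335
savings = 1 - ratio = 1 - 0.583335 = 0.416665
as a percentage: 0.416665 * 100 = 41.67%

Space savings = 1 - 55082/94426 = 41.67%


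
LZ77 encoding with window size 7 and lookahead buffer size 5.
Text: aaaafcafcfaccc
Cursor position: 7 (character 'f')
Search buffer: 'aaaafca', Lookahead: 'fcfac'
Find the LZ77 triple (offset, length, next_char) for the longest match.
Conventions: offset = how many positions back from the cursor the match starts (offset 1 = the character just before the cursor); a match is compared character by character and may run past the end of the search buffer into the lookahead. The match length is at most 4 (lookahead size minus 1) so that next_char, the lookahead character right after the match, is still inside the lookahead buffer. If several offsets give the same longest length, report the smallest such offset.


Try each offset into the search buffer:
  offset=1 (pos 6, char 'a'): match length 0
  offset=2 (pos 5, char 'c'): match length 0
  offset=3 (pos 4, char 'f'): match length 2
  offset=4 (pos 3, char 'a'): match length 0
  offset=5 (pos 2, char 'a'): match length 0
  offset=6 (pos 1, char 'a'): match length 0
  offset=7 (pos 0, char 'a'): match length 0
Longest match has length 2 at offset 3.
next_char = character at position 7 + 2 = 9 -> 'f'

Best match: offset=3, length=2 (matching 'fc' starting at position 4)
LZ77 triple: (3, 2, 'f')


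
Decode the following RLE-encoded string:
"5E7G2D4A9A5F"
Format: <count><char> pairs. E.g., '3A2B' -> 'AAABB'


Expanding each <count><char> pair:
  5E -> 'EEEEE'
  7G -> 'GGGGGGG'
  2D -> 'DD'
  4A -> 'AAAA'
  9A -> 'AAAAAAAAA'
  5F -> 'FFFFF'

Decoded = EEEEEGGGGGGGDDAAAAAAAAAAAAAFFFFF


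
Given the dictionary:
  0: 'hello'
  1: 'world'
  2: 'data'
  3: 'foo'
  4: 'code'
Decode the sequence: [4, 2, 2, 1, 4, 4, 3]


Look up each index in the dictionary:
  4 -> 'code'
  2 -> 'data'
  2 -> 'data'
  1 -> 'world'
  4 -> 'code'
  4 -> 'code'
  3 -> 'foo'

Decoded: "code data data world code code foo"


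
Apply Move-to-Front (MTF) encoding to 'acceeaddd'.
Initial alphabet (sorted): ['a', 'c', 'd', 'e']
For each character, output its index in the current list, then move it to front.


MTF encoding:
'a': index 0 in ['a', 'c', 'd', 'e'] -> ['a', 'c', 'd', 'e']
'c': index 1 in ['a', 'c', 'd', 'e'] -> ['c', 'a', 'd', 'e']
'c': index 0 in ['c', 'a', 'd', 'e'] -> ['c', 'a', 'd', 'e']
'e': index 3 in ['c', 'a', 'd', 'e'] -> ['e', 'c', 'a', 'd']
'e': index 0 in ['e', 'c', 'a', 'd'] -> ['e', 'c', 'a', 'd']
'a': index 2 in ['e', 'c', 'a', 'd'] -> ['a', 'e', 'c', 'd']
'd': index 3 in ['a', 'e', 'c', 'd'] -> ['d', 'a', 'e', 'c']
'd': index 0 in ['d', 'a', 'e', 'c'] -> ['d', 'a', 'e', 'c']
'd': index 0 in ['d', 'a', 'e', 'c'] -> ['d', 'a', 'e', 'c']


Output: [0, 1, 0, 3, 0, 2, 3, 0, 0]


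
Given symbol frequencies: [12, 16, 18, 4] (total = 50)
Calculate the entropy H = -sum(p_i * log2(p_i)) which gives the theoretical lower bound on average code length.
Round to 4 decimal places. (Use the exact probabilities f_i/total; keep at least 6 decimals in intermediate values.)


Per-symbol terms -p_i * log2(p_i) with p_i = f_i/50:
  p = 12/50 = 0.240000: log2(p) = -2.058894, -p*log2(p) = 0.494134
  p = 16/50 = 0.320000: log2(p) = -1.643856, -p*log2(p) = 0.526034
  p = 18/50 = 0.360000: log2(p) = -1.473931, -p*log2(p) = 0.530615
  p = 4/50 = 0.080000: log2(p) = -3.643856, -p*log2(p) = 0.291508
H = 0.494134 + 0.526034 + 0.530615 + 0.291508 = 1.842291

H = 1.8423 bits/symbol


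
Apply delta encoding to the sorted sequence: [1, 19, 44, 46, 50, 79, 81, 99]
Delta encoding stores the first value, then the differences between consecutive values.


First value: 1
Deltas:
  19 - 1 = 18
  44 - 19 = 25
  46 - 44 = 2
  50 - 46 = 4
  79 - 50 = 29
  81 - 79 = 2
  99 - 81 = 18


Delta encoded: [1, 18, 25, 2, 4, 29, 2, 18]


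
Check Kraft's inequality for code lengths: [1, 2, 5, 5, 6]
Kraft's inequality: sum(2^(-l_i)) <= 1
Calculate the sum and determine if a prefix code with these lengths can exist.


Sum = 2^(-1) + 2^(-2) + 2^(-5) + 2^(-5) + 2^(-6)
    = 0.5 + 0.25 + 0.03125 + 0.03125 + 0.015625
    = 53/64 = 0.828125
Since 0.828125 <= 1, Kraft's inequality IS satisfied.
A prefix code with these lengths CAN exist.

Kraft sum = 0.828125. Satisfied.


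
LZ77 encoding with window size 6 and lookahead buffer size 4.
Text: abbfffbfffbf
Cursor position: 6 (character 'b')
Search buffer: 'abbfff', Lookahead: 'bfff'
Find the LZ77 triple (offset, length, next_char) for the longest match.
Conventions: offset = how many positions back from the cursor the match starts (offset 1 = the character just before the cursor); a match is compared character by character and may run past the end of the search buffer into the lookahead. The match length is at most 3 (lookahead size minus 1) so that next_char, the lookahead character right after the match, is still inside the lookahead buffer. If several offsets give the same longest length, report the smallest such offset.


Try each offset into the search buffer:
  offset=1 (pos 5, char 'f'): match length 0
  offset=2 (pos 4, char 'f'): match length 0
  offset=3 (pos 3, char 'f'): match length 0
  offset=4 (pos 2, char 'b'): match length 3
  offset=5 (pos 1, char 'b'): match length 1
  offset=6 (pos 0, char 'a'): match length 0
Longest match has length 3 at offset 4.
next_char = character at position 6 + 3 = 9 -> 'f'

Best match: offset=4, length=3 (matching 'bff' starting at position 2)
LZ77 triple: (4, 3, 'f')


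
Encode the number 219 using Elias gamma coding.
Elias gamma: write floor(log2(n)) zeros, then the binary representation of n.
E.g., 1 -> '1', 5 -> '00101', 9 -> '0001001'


num_bits = floor(log2(219)) + 1 = 8
leading_zeros = num_bits - 1 = 7
binary(219) = 11011011

Elias gamma(219) = '0000000' + '11011011' = 000000011011011 (15 bits)


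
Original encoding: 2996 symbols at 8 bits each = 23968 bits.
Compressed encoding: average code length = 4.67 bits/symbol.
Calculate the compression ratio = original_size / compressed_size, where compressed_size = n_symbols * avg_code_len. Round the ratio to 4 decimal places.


original_size = n_symbols * orig_bits = 2996 * 8 = 23968 bits
compressed_size = n_symbols * avg_code_len = 2996 * 4.67 = 13991.32 bits
ratio = original_size / compressed_size = 23968 / 13991.32 = 1.7131

Compression ratio = 1.7131


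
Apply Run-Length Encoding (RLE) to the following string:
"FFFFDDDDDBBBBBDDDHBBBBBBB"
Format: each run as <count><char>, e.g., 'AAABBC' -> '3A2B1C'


Scanning runs left to right:
  i=0: run of 'F' x 4 -> '4F'
  i=4: run of 'D' x 5 -> '5D'
  i=9: run of 'B' x 5 -> '5B'
  i=14: run of 'D' x 3 -> '3D'
  i=17: run of 'H' x 1 -> '1H'
  i=18: run of 'B' x 7 -> '7B'

RLE = 4F5D5B3D1H7B


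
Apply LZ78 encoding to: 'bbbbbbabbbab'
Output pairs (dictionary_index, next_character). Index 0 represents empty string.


LZ78 encoding steps:
Dictionary: {0: ''}
Step 1: w='' (idx 0), next='b' -> output (0, 'b'), add 'b' as idx 1
Step 2: w='b' (idx 1), next='b' -> output (1, 'b'), add 'bb' as idx 2
Step 3: w='bb' (idx 2), next='b' -> output (2, 'b'), add 'bbb' as idx 3
Step 4: w='' (idx 0), next='a' -> output (0, 'a'), add 'a' as idx 4
Step 5: w='bbb' (idx 3), next='a' -> output (3, 'a'), add 'bbba' as idx 5
Step 6: w='b' (idx 1), end of input -> output (1, '')


Encoded: [(0, 'b'), (1, 'b'), (2, 'b'), (0, 'a'), (3, 'a'), (1, '')]


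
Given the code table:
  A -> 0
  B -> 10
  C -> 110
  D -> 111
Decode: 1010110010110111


Decoding:
10 -> B
10 -> B
110 -> C
0 -> A
10 -> B
110 -> C
111 -> D


Result: BBCABCD


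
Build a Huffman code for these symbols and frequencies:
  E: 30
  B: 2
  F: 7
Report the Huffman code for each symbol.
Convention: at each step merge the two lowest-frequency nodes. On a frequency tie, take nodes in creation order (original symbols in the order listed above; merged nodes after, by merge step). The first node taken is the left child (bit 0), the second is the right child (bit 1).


Huffman tree construction:
Step 1: Merge B(2) + F(7) = 9
Step 2: Merge (B+F)(9) + E(30) = 39
Read each symbol's code off the tree from the root (left child = 0, right child = 1).

Codes:
  E: 1 (length 1)
  B: 00 (length 2)
  F: 01 (length 2)
Average code length: 48/39 = 1.2308 bits/symbol


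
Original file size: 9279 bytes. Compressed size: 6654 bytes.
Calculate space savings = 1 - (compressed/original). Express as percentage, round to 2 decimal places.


ratio = compressed/original = 6654/9279 = 0.717103
savings = 1 - ratio = 1 - 0.717103 = 0.282897
as a percentage: 0.282897 * 100 = 28.29%

Space savings = 1 - 6654/9279 = 28.29%


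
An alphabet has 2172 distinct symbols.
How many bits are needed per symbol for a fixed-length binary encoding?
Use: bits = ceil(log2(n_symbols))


log2(2172) = 11.0848
Bracket: 2^11 = 2048 < 2172 <= 2^12 = 4096
So ceil(log2(2172)) = 12

bits = ceil(log2(2172)) = ceil(11.0848) = 12 bits


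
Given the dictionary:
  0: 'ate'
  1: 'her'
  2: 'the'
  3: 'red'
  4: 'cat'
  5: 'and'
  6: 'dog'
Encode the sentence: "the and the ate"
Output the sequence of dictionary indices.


Look up each word in the dictionary:
  'the' -> 2
  'and' -> 5
  'the' -> 2
  'ate' -> 0

Encoded: [2, 5, 2, 0]


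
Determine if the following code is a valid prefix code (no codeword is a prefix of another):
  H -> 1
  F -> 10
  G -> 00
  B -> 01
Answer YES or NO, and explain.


Checking each pair (does one codeword prefix another?):
  H='1' vs F='10': prefix -- VIOLATION

NO -- this is NOT a valid prefix code. H (1) is a prefix of F (10).


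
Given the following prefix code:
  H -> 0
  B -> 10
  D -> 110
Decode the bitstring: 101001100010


Decoding step by step:
Bits 10 -> B
Bits 10 -> B
Bits 0 -> H
Bits 110 -> D
Bits 0 -> H
Bits 0 -> H
Bits 10 -> B


Decoded message: BBHDHHB


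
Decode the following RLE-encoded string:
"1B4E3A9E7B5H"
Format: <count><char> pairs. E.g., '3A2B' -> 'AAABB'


Expanding each <count><char> pair:
  1B -> 'B'
  4E -> 'EEEE'
  3A -> 'AAA'
  9E -> 'EEEEEEEEE'
  7B -> 'BBBBBBB'
  5H -> 'HHHHH'

Decoded = BEEEEAAAEEEEEEEEEBBBBBBBHHHHH


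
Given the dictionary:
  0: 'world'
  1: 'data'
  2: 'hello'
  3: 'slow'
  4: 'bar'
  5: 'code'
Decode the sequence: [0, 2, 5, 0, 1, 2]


Look up each index in the dictionary:
  0 -> 'world'
  2 -> 'hello'
  5 -> 'code'
  0 -> 'world'
  1 -> 'data'
  2 -> 'hello'

Decoded: "world hello code world data hello"


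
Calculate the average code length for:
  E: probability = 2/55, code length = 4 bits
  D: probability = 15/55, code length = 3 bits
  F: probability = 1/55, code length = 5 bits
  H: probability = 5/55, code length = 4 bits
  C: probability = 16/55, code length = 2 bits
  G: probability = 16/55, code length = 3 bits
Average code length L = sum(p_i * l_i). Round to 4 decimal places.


Weighted contributions p_i * l_i:
  E: (2/55) * 4 = 8/55
  D: (15/55) * 3 = 45/55
  F: (1/55) * 5 = 5/55
  H: (5/55) * 4 = 20/55
  C: (16/55) * 2 = 32/55
  G: (16/55) * 3 = 48/55
Sum = (8 + 45 + 5 + 20 + 32 + 48)/55 = 158/55

L = 158/55 = 2.8727 bits/symbol


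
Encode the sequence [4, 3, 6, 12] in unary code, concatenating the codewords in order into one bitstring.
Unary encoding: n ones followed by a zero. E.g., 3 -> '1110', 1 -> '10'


Encode each number as n ones followed by a terminating 0:
  4 -> 11110 (5 bits)
  3 -> 1110 (4 bits)
  6 -> 1111110 (7 bits)
  12 -> 1111111111110 (13 bits)
Total length = 5 + 4 + 7 + 13 = 29 bits.

Unary([4, 3, 6, 12]) = 11110111011111101111111111110 (29 bits)


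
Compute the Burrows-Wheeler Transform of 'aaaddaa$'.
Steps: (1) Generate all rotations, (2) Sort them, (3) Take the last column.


Rotations (sorted):
  0: $aaaddaa -> last char: a
  1: a$aaadda -> last char: a
  2: aa$aaadd -> last char: d
  3: aaaddaa$ -> last char: $
  4: aaddaa$a -> last char: a
  5: addaa$aa -> last char: a
  6: daa$aaad -> last char: d
  7: ddaa$aaa -> last char: a


BWT = aad$aada


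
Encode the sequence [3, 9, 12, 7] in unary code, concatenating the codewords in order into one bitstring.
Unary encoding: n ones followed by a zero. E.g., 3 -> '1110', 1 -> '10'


Encode each number as n ones followed by a terminating 0:
  3 -> 1110 (4 bits)
  9 -> 1111111110 (10 bits)
  12 -> 1111111111110 (13 bits)
  7 -> 11111110 (8 bits)
Total length = 4 + 10 + 13 + 8 = 35 bits.

Unary([3, 9, 12, 7]) = 11101111111110111111111111011111110 (35 bits)


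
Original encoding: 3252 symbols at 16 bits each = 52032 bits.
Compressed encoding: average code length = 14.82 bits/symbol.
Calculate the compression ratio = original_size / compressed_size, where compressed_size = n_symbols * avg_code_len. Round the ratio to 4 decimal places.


original_size = n_symbols * orig_bits = 3252 * 16 = 52032 bits
compressed_size = n_symbols * avg_code_len = 3252 * 14.82 = 48194.64 bits
ratio = original_size / compressed_size = 52032 / 48194.64 = 1.0796

Compression ratio = 1.0796


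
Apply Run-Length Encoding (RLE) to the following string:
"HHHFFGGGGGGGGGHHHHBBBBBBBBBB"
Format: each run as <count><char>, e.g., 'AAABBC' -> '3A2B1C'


Scanning runs left to right:
  i=0: run of 'H' x 3 -> '3H'
  i=3: run of 'F' x 2 -> '2F'
  i=5: run of 'G' x 9 -> '9G'
  i=14: run of 'H' x 4 -> '4H'
  i=18: run of 'B' x 10 -> '10B'

RLE = 3H2F9G4H10B


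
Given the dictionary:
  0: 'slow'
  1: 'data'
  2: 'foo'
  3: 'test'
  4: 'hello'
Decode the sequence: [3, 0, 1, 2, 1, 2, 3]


Look up each index in the dictionary:
  3 -> 'test'
  0 -> 'slow'
  1 -> 'data'
  2 -> 'foo'
  1 -> 'data'
  2 -> 'foo'
  3 -> 'test'

Decoded: "test slow data foo data foo test"


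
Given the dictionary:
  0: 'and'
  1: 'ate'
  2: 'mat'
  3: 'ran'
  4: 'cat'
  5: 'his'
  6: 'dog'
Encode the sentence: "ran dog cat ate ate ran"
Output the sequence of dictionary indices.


Look up each word in the dictionary:
  'ran' -> 3
  'dog' -> 6
  'cat' -> 4
  'ate' -> 1
  'ate' -> 1
  'ran' -> 3

Encoded: [3, 6, 4, 1, 1, 3]


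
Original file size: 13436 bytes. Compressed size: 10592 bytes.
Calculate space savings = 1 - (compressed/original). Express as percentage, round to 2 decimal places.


ratio = compressed/original = 10592/13436 = 0.78833
savings = 1 - ratio = 1 - 0.78833 = 0.21167
as a percentage: 0.21167 * 100 = 21.17%

Space savings = 1 - 10592/13436 = 21.17%


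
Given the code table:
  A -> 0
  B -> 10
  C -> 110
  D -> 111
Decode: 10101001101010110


Decoding:
10 -> B
10 -> B
10 -> B
0 -> A
110 -> C
10 -> B
10 -> B
110 -> C


Result: BBBACBBC


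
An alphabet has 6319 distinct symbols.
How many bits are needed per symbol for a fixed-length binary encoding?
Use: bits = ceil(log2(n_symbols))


log2(6319) = 12.6255
Bracket: 2^12 = 4096 < 6319 <= 2^13 = 8192
So ceil(log2(6319)) = 13

bits = ceil(log2(6319)) = ceil(12.6255) = 13 bits


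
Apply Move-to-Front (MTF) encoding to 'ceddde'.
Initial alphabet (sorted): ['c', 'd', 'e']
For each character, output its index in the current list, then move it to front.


MTF encoding:
'c': index 0 in ['c', 'd', 'e'] -> ['c', 'd', 'e']
'e': index 2 in ['c', 'd', 'e'] -> ['e', 'c', 'd']
'd': index 2 in ['e', 'c', 'd'] -> ['d', 'e', 'c']
'd': index 0 in ['d', 'e', 'c'] -> ['d', 'e', 'c']
'd': index 0 in ['d', 'e', 'c'] -> ['d', 'e', 'c']
'e': index 1 in ['d', 'e', 'c'] -> ['e', 'd', 'c']


Output: [0, 2, 2, 0, 0, 1]


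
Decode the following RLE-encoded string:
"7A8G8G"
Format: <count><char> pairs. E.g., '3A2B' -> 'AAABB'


Expanding each <count><char> pair:
  7A -> 'AAAAAAA'
  8G -> 'GGGGGGGG'
  8G -> 'GGGGGGGG'

Decoded = AAAAAAAGGGGGGGGGGGGGGGG


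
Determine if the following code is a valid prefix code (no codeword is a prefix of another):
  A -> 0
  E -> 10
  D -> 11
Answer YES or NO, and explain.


Checking each pair (does one codeword prefix another?):
  A='0' vs E='10': no prefix
  A='0' vs D='11': no prefix
  E='10' vs A='0': no prefix
  E='10' vs D='11': no prefix
  D='11' vs A='0': no prefix
  D='11' vs E='10': no prefix
No violation found over all pairs.

YES -- this is a valid prefix code. No codeword is a prefix of any other codeword.


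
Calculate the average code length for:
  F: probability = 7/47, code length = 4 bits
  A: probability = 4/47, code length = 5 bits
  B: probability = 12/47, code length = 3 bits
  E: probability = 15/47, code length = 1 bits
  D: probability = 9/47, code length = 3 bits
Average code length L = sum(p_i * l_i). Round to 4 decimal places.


Weighted contributions p_i * l_i:
  F: (7/47) * 4 = 28/47
  A: (4/47) * 5 = 20/47
  B: (12/47) * 3 = 36/47
  E: (15/47) * 1 = 15/47
  D: (9/47) * 3 = 27/47
Sum = (28 + 20 + 36 + 15 + 27)/47 = 126/47

L = 126/47 = 2.6809 bits/symbol


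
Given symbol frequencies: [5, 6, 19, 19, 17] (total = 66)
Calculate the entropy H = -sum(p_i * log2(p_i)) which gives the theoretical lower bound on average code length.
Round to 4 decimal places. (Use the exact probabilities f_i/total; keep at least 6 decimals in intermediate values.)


Per-symbol terms -p_i * log2(p_i) with p_i = f_i/66:
  p = 5/66 = 0.075758: log2(p) = -3.722466, -p*log2(p) = 0.282005
  p = 6/66 = 0.090909: log2(p) = -3.459432, -p*log2(p) = 0.314494
  p = 19/66 = 0.287879: log2(p) = -1.796467, -p*log2(p) = 0.517165
  p = 19/66 = 0.287879: log2(p) = -1.796467, -p*log2(p) = 0.517165
  p = 17/66 = 0.257576: log2(p) = -1.956931, -p*log2(p) = 0.504058
H = 0.282005 + 0.314494 + 0.517165 + 0.517165 + 0.504058 = 2.134887

H = 2.1349 bits/symbol


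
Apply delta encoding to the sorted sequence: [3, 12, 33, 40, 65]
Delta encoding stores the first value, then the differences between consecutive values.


First value: 3
Deltas:
  12 - 3 = 9
  33 - 12 = 21
  40 - 33 = 7
  65 - 40 = 25


Delta encoded: [3, 9, 21, 7, 25]


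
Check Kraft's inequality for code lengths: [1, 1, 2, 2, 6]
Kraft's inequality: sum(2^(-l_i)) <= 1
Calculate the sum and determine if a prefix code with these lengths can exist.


Sum = 2^(-1) + 2^(-1) + 2^(-2) + 2^(-2) + 2^(-6)
    = 0.5 + 0.5 + 0.25 + 0.25 + 0.015625
    = 97/64 = 1.515625
Since 1.515625 > 1, Kraft's inequality is NOT satisfied.
A prefix code with these lengths CANNOT exist.

Kraft sum = 1.515625. Not satisfied.


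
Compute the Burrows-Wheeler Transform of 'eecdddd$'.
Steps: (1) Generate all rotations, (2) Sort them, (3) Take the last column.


Rotations (sorted):
  0: $eecdddd -> last char: d
  1: cdddd$ee -> last char: e
  2: d$eecddd -> last char: d
  3: dd$eecdd -> last char: d
  4: ddd$eecd -> last char: d
  5: dddd$eec -> last char: c
  6: ecdddd$e -> last char: e
  7: eecdddd$ -> last char: $


BWT = dedddce$


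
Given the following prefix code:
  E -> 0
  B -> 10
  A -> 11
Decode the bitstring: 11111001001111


Decoding step by step:
Bits 11 -> A
Bits 11 -> A
Bits 10 -> B
Bits 0 -> E
Bits 10 -> B
Bits 0 -> E
Bits 11 -> A
Bits 11 -> A


Decoded message: AABEBEAA


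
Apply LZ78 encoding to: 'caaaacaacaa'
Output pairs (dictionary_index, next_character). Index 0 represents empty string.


LZ78 encoding steps:
Dictionary: {0: ''}
Step 1: w='' (idx 0), next='c' -> output (0, 'c'), add 'c' as idx 1
Step 2: w='' (idx 0), next='a' -> output (0, 'a'), add 'a' as idx 2
Step 3: w='a' (idx 2), next='a' -> output (2, 'a'), add 'aa' as idx 3
Step 4: w='a' (idx 2), next='c' -> output (2, 'c'), add 'ac' as idx 4
Step 5: w='aa' (idx 3), next='c' -> output (3, 'c'), add 'aac' as idx 5
Step 6: w='aa' (idx 3), end of input -> output (3, '')


Encoded: [(0, 'c'), (0, 'a'), (2, 'a'), (2, 'c'), (3, 'c'), (3, '')]


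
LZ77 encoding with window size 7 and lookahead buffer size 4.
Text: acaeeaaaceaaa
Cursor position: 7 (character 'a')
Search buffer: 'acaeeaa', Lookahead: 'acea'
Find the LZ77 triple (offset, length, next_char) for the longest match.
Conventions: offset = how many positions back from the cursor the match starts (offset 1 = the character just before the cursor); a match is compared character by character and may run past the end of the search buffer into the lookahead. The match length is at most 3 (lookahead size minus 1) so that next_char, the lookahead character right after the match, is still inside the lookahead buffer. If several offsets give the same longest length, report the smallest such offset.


Try each offset into the search buffer:
  offset=1 (pos 6, char 'a'): match length 1
  offset=2 (pos 5, char 'a'): match length 1
  offset=3 (pos 4, char 'e'): match length 0
  offset=4 (pos 3, char 'e'): match length 0
  offset=5 (pos 2, char 'a'): match length 1
  offset=6 (pos 1, char 'c'): match length 0
  offset=7 (pos 0, char 'a'): match length 2
Longest match has length 2 at offset 7.
next_char = character at position 7 + 2 = 9 -> 'e'

Best match: offset=7, length=2 (matching 'ac' starting at position 0)
LZ77 triple: (7, 2, 'e')


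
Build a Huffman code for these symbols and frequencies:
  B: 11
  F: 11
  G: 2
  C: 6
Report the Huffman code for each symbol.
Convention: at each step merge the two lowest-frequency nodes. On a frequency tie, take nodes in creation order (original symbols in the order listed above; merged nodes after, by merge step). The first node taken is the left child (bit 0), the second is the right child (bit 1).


Huffman tree construction:
Step 1: Merge G(2) + C(6) = 8
Step 2: Merge (G+C)(8) + B(11) = 19
Step 3: Merge F(11) + ((G+C)+B)(19) = 30
Read each symbol's code off the tree from the root (left child = 0, right child = 1).

Codes:
  B: 11 (length 2)
  F: 0 (length 1)
  G: 100 (length 3)
  C: 101 (length 3)
Average code length: 57/30 = 1.9000 bits/symbol


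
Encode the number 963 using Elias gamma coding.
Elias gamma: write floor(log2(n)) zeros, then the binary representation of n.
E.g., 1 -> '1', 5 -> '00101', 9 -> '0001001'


num_bits = floor(log2(963)) + 1 = 10
leading_zeros = num_bits - 1 = 9
binary(963) = 1111000011

Elias gamma(963) = '000000000' + '1111000011' = 0000000001111000011 (19 bits)


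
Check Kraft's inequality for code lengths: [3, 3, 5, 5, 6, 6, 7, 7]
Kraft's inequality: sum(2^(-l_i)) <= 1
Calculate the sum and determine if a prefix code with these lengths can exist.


Sum = 2^(-3) + 2^(-3) + 2^(-5) + 2^(-5) + 2^(-6) + 2^(-6) + 2^(-7) + 2^(-7)
    = 0.125 + 0.125 + 0.03125 + 0.03125 + 0.015625 + 0.015625 + 0.0078125 + 0.0078125
    = 46/128 = 0.359375
Since 0.359375 <= 1, Kraft's inequality IS satisfied.
A prefix code with these lengths CAN exist.

Kraft sum = 0.359375. Satisfied.


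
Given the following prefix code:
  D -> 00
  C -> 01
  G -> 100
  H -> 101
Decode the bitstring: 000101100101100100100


Decoding step by step:
Bits 00 -> D
Bits 01 -> C
Bits 01 -> C
Bits 100 -> G
Bits 101 -> H
Bits 100 -> G
Bits 100 -> G
Bits 100 -> G


Decoded message: DCCGHGGG


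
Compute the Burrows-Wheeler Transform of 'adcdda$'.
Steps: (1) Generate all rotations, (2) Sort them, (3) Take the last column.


Rotations (sorted):
  0: $adcdda -> last char: a
  1: a$adcdd -> last char: d
  2: adcdda$ -> last char: $
  3: cdda$ad -> last char: d
  4: da$adcd -> last char: d
  5: dcdda$a -> last char: a
  6: dda$adc -> last char: c


BWT = ad$ddac


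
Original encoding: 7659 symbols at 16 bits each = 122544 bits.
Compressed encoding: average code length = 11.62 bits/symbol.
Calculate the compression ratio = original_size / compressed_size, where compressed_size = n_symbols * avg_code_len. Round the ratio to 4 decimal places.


original_size = n_symbols * orig_bits = 7659 * 16 = 122544 bits
compressed_size = n_symbols * avg_code_len = 7659 * 11.62 = 88997.58 bits
ratio = original_size / compressed_size = 122544 / 88997.58 = 1.3769

Compression ratio = 1.3769


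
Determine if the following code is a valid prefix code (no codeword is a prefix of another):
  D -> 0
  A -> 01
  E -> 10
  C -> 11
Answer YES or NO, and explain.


Checking each pair (does one codeword prefix another?):
  D='0' vs A='01': prefix -- VIOLATION

NO -- this is NOT a valid prefix code. D (0) is a prefix of A (01).


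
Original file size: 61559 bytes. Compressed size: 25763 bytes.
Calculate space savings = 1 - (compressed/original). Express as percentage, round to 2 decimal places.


ratio = compressed/original = 25763/61559 = 0.418509
savings = 1 - ratio = 1 - 0.418509 = 0.581491
as a percentage: 0.581491 * 100 = 58.15%

Space savings = 1 - 25763/61559 = 58.15%


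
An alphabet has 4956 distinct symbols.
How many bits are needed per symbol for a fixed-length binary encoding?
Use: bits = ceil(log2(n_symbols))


log2(4956) = 12.275
Bracket: 2^12 = 4096 < 4956 <= 2^13 = 8192
So ceil(log2(4956)) = 13

bits = ceil(log2(4956)) = ceil(12.275) = 13 bits


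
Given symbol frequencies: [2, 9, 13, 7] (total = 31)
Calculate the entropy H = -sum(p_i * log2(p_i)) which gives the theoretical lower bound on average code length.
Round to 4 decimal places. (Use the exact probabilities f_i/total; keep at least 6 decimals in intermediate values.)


Per-symbol terms -p_i * log2(p_i) with p_i = f_i/31:
  p = 2/31 = 0.064516: log2(p) = -3.954196, -p*log2(p) = 0.255109
  p = 9/31 = 0.290323: log2(p) = -1.784271, -p*log2(p) = 0.518014
  p = 13/31 = 0.419355: log2(p) = -1.253757, -p*log2(p) = 0.525769
  p = 7/31 = 0.225806: log2(p) = -2.146841, -p*log2(p) = 0.484771
H = 0.255109 + 0.518014 + 0.525769 + 0.484771 = 1.783663

H = 1.7837 bits/symbol


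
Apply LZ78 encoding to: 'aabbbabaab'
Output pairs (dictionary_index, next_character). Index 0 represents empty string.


LZ78 encoding steps:
Dictionary: {0: ''}
Step 1: w='' (idx 0), next='a' -> output (0, 'a'), add 'a' as idx 1
Step 2: w='a' (idx 1), next='b' -> output (1, 'b'), add 'ab' as idx 2
Step 3: w='' (idx 0), next='b' -> output (0, 'b'), add 'b' as idx 3
Step 4: w='b' (idx 3), next='a' -> output (3, 'a'), add 'ba' as idx 4
Step 5: w='ba' (idx 4), next='a' -> output (4, 'a'), add 'baa' as idx 5
Step 6: w='b' (idx 3), end of input -> output (3, '')


Encoded: [(0, 'a'), (1, 'b'), (0, 'b'), (3, 'a'), (4, 'a'), (3, '')]


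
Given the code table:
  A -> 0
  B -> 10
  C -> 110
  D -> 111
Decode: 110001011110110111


Decoding:
110 -> C
0 -> A
0 -> A
10 -> B
111 -> D
10 -> B
110 -> C
111 -> D


Result: CAABDBCD


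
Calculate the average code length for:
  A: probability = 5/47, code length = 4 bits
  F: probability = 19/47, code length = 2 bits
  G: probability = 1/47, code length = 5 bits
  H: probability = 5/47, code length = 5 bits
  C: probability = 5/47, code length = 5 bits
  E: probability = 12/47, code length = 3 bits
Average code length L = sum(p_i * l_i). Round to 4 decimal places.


Weighted contributions p_i * l_i:
  A: (5/47) * 4 = 20/47
  F: (19/47) * 2 = 38/47
  G: (1/47) * 5 = 5/47
  H: (5/47) * 5 = 25/47
  C: (5/47) * 5 = 25/47
  E: (12/47) * 3 = 36/47
Sum = (20 + 38 + 5 + 25 + 25 + 36)/47 = 149/47

L = 149/47 = 3.1702 bits/symbol


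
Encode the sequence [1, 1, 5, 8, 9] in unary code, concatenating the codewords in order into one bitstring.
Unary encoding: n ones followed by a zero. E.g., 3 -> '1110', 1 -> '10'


Encode each number as n ones followed by a terminating 0:
  1 -> 10 (2 bits)
  1 -> 10 (2 bits)
  5 -> 111110 (6 bits)
  8 -> 111111110 (9 bits)
  9 -> 1111111110 (10 bits)
Total length = 2 + 2 + 6 + 9 + 10 = 29 bits.

Unary([1, 1, 5, 8, 9]) = 10101111101111111101111111110 (29 bits)


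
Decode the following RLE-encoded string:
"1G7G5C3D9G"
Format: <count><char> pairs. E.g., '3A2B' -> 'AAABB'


Expanding each <count><char> pair:
  1G -> 'G'
  7G -> 'GGGGGGG'
  5C -> 'CCCCC'
  3D -> 'DDD'
  9G -> 'GGGGGGGGG'

Decoded = GGGGGGGGCCCCCDDDGGGGGGGGG


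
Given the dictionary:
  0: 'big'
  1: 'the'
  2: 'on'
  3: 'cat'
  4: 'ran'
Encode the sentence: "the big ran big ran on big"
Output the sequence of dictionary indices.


Look up each word in the dictionary:
  'the' -> 1
  'big' -> 0
  'ran' -> 4
  'big' -> 0
  'ran' -> 4
  'on' -> 2
  'big' -> 0

Encoded: [1, 0, 4, 0, 4, 2, 0]


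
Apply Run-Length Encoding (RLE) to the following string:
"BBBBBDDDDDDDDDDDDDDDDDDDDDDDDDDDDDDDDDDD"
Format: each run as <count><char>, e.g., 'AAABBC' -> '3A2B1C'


Scanning runs left to right:
  i=0: run of 'B' x 5 -> '5B'
  i=5: run of 'D' x 35 -> '35D'

RLE = 5B35D


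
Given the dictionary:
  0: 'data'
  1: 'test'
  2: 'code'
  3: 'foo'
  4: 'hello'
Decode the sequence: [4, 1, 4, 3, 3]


Look up each index in the dictionary:
  4 -> 'hello'
  1 -> 'test'
  4 -> 'hello'
  3 -> 'foo'
  3 -> 'foo'

Decoded: "hello test hello foo foo"


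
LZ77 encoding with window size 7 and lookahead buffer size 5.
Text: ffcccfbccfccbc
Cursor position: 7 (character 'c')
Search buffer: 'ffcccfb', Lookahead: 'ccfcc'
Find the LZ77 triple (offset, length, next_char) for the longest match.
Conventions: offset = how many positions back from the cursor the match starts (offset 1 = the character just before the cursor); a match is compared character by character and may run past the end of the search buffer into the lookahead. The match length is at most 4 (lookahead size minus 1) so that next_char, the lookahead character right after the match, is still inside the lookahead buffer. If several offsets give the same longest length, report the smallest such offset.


Try each offset into the search buffer:
  offset=1 (pos 6, char 'b'): match length 0
  offset=2 (pos 5, char 'f'): match length 0
  offset=3 (pos 4, char 'c'): match length 1
  offset=4 (pos 3, char 'c'): match length 3
  offset=5 (pos 2, char 'c'): match length 2
  offset=6 (pos 1, char 'f'): match length 0
  offset=7 (pos 0, char 'f'): match length 0
Longest match has length 3 at offset 4.
next_char = character at position 7 + 3 = 10 -> 'c'

Best match: offset=4, length=3 (matching 'ccf' starting at position 3)
LZ77 triple: (4, 3, 'c')


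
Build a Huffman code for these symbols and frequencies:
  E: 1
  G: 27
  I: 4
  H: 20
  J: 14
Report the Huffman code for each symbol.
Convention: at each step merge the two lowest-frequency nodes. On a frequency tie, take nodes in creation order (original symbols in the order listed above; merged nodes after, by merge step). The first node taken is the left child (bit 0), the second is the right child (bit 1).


Huffman tree construction:
Step 1: Merge E(1) + I(4) = 5
Step 2: Merge (E+I)(5) + J(14) = 19
Step 3: Merge ((E+I)+J)(19) + H(20) = 39
Step 4: Merge G(27) + (((E+I)+J)+H)(39) = 66
Read each symbol's code off the tree from the root (left child = 0, right child = 1).

Codes:
  E: 1000 (length 4)
  G: 0 (length 1)
  I: 1001 (length 4)
  H: 11 (length 2)
  J: 101 (length 3)
Average code length: 129/66 = 1.9545 bits/symbol


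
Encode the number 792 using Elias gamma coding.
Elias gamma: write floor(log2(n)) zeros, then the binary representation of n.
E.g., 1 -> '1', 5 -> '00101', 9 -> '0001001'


num_bits = floor(log2(792)) + 1 = 10
leading_zeros = num_bits - 1 = 9
binary(792) = 1100011000

Elias gamma(792) = '000000000' + '1100011000' = 0000000001100011000 (19 bits)


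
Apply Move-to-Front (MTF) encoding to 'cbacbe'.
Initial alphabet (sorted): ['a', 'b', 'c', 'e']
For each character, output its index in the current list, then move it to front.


MTF encoding:
'c': index 2 in ['a', 'b', 'c', 'e'] -> ['c', 'a', 'b', 'e']
'b': index 2 in ['c', 'a', 'b', 'e'] -> ['b', 'c', 'a', 'e']
'a': index 2 in ['b', 'c', 'a', 'e'] -> ['a', 'b', 'c', 'e']
'c': index 2 in ['a', 'b', 'c', 'e'] -> ['c', 'a', 'b', 'e']
'b': index 2 in ['c', 'a', 'b', 'e'] -> ['b', 'c', 'a', 'e']
'e': index 3 in ['b', 'c', 'a', 'e'] -> ['e', 'b', 'c', 'a']


Output: [2, 2, 2, 2, 2, 3]


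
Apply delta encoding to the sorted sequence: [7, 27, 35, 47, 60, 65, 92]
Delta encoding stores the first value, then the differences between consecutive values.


First value: 7
Deltas:
  27 - 7 = 20
  35 - 27 = 8
  47 - 35 = 12
  60 - 47 = 13
  65 - 60 = 5
  92 - 65 = 27


Delta encoded: [7, 20, 8, 12, 13, 5, 27]


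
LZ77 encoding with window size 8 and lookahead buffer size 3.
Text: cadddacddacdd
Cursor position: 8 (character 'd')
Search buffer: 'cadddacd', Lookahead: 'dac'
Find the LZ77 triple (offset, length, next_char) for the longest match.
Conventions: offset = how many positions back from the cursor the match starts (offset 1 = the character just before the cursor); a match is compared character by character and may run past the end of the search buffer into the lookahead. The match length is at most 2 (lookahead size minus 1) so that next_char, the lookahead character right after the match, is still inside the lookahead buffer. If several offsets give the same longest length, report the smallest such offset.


Try each offset into the search buffer:
  offset=1 (pos 7, char 'd'): match length 1
  offset=2 (pos 6, char 'c'): match length 0
  offset=3 (pos 5, char 'a'): match length 0
  offset=4 (pos 4, char 'd'): match length 2
  offset=5 (pos 3, char 'd'): match length 1
  offset=6 (pos 2, char 'd'): match length 1
  offset=7 (pos 1, char 'a'): match length 0
  offset=8 (pos 0, char 'c'): match length 0
Longest match has length 2 at offset 4.
next_char = character at position 8 + 2 = 10 -> 'c'

Best match: offset=4, length=2 (matching 'da' starting at position 4)
LZ77 triple: (4, 2, 'c')
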